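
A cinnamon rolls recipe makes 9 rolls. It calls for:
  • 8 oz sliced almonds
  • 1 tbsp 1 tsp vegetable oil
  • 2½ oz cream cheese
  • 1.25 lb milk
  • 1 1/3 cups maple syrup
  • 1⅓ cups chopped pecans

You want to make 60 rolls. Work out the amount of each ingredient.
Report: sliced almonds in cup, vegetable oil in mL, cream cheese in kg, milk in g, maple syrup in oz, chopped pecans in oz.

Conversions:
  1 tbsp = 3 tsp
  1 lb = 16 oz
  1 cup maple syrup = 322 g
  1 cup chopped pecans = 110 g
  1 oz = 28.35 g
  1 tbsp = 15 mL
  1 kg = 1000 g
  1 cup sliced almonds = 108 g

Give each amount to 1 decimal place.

sliced almonds: 14.0 cup; vegetable oil: 133.3 mL; cream cheese: 0.5 kg; milk: 3780.0 g; maple syrup: 101.0 oz; chopped pecans: 34.5 oz

Scaling factor: 60/9 = 20/3.
sliced almonds: 8 oz × 20/3 × 28.35 g/oz ÷ 108 g/cup = 14.0 cup
vegetable oil: (1 tbsp + 1 tsp = 4/3 tbsp) × 20/3 × 15 mL/tbsp ≈ 133.3 mL
cream cheese: 2.5 oz × 20/3 × 28.35 g/oz ÷ 1000 g/kg ≈ 0.5 kg
milk: 1.25 lb × 20/3 × 16 oz/lb × 28.35 g/oz = 3780.0 g
maple syrup: 4/3 cup × 20/3 × 322 g/cup ÷ 28.35 g/oz ≈ 101.0 oz
chopped pecans: 4/3 cup × 20/3 × 110 g/cup ÷ 28.35 g/oz ≈ 34.5 oz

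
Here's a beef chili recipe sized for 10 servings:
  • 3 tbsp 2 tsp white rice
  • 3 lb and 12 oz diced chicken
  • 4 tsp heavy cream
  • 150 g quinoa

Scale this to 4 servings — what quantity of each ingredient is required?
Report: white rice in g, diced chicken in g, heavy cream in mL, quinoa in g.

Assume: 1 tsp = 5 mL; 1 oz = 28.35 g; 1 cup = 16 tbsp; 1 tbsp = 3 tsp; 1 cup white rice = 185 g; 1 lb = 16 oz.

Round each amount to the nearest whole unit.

Scaling factor: 4/10 = 2/5 = 0.4.
white rice: (3 tbsp + 2 tsp = 11/3 tbsp) × 2/5 ÷ 16 tbsp/cup × 185 g/cup ≈ 17 g
diced chicken: (3 lb + 12 oz = 3.75 lb) × 2/5 × 16 oz/lb × 28.35 g/oz ≈ 680 g
heavy cream: 4 tsp × 2/5 × 5 mL/tsp = 8 mL
quinoa: 150 g × 2/5 = 60 g

white rice: 17 g; diced chicken: 680 g; heavy cream: 8 mL; quinoa: 60 g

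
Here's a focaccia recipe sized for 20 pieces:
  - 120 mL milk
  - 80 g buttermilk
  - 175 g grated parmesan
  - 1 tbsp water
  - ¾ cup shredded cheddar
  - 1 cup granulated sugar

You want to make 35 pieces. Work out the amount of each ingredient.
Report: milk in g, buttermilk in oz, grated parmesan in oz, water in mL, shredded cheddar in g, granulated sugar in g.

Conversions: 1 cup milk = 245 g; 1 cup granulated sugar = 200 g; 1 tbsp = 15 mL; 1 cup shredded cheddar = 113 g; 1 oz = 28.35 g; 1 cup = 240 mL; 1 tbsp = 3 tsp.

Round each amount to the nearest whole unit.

milk: 214 g; buttermilk: 5 oz; grated parmesan: 11 oz; water: 26 mL; shredded cheddar: 148 g; granulated sugar: 350 g

Scaling factor: 35/20 = 7/4 = 1.75.
milk: 120 mL × 7/4 ÷ 240 mL/cup × 245 g/cup ≈ 214 g
buttermilk: 80 g × 7/4 ÷ 28.35 g/oz ≈ 5 oz
grated parmesan: 175 g × 7/4 ÷ 28.35 g/oz ≈ 11 oz
water: 1 tbsp × 7/4 × 15 mL/tbsp ≈ 26 mL
shredded cheddar: 0.75 cup × 7/4 × 113 g/cup ≈ 148 g
granulated sugar: 1 cup × 7/4 × 200 g/cup = 350 g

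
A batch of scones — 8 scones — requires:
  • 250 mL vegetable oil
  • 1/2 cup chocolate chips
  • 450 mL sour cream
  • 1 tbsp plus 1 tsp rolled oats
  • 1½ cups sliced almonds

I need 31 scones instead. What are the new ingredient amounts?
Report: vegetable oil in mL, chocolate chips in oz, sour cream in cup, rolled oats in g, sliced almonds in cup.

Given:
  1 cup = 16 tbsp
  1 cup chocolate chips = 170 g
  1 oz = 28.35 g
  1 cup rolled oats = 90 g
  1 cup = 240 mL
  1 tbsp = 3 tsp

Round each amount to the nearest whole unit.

Scaling factor: 31/8 = 3.875.
vegetable oil: 250 mL × 31/8 ≈ 969 mL
chocolate chips: 0.5 cup × 31/8 × 170 g/cup ÷ 28.35 g/oz ≈ 12 oz
sour cream: 450 mL × 31/8 ÷ 240 mL/cup ≈ 7 cup
rolled oats: (1 tbsp + 1 tsp = 4/3 tbsp) × 31/8 ÷ 16 tbsp/cup × 90 g/cup ≈ 29 g
sliced almonds: 1.5 cup × 31/8 ≈ 6 cup

vegetable oil: 969 mL; chocolate chips: 12 oz; sour cream: 7 cup; rolled oats: 29 g; sliced almonds: 6 cup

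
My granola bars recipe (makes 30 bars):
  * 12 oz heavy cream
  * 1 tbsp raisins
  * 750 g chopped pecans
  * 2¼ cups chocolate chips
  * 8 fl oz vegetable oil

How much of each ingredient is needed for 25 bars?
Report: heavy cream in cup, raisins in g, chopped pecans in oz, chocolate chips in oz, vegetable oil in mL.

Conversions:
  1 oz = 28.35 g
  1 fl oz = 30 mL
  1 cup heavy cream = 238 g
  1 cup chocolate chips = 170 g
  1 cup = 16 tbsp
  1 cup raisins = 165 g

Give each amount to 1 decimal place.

Scaling factor: 25/30 = 5/6.
heavy cream: 12 oz × 5/6 × 28.35 g/oz ÷ 238 g/cup ≈ 1.2 cup
raisins: 1 tbsp × 5/6 ÷ 16 tbsp/cup × 165 g/cup ≈ 8.6 g
chopped pecans: 750 g × 5/6 ÷ 28.35 g/oz ≈ 22.0 oz
chocolate chips: 2.25 cup × 5/6 × 170 g/cup ÷ 28.35 g/oz ≈ 11.2 oz
vegetable oil: 8 fl oz × 5/6 × 30 mL/fl oz = 200.0 mL

heavy cream: 1.2 cup; raisins: 8.6 g; chopped pecans: 22.0 oz; chocolate chips: 11.2 oz; vegetable oil: 200.0 mL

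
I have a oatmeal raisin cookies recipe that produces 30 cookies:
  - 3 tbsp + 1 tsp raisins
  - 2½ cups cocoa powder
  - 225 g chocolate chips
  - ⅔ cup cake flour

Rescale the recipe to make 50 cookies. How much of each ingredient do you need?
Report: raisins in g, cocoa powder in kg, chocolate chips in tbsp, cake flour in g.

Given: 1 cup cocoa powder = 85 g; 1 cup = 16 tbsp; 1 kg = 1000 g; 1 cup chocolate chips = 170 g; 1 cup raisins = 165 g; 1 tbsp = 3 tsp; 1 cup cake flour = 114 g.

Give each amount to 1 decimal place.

Scaling factor: 50/30 = 5/3.
raisins: (3 tbsp + 1 tsp = 10/3 tbsp) × 5/3 ÷ 16 tbsp/cup × 165 g/cup ≈ 57.3 g
cocoa powder: 2.5 cup × 5/3 × 85 g/cup ÷ 1000 g/kg ≈ 0.4 kg
chocolate chips: 225 g × 5/3 ÷ 170 g/cup × 16 tbsp/cup ≈ 35.3 tbsp
cake flour: 2/3 cup × 5/3 × 114 g/cup ≈ 126.7 g

raisins: 57.3 g; cocoa powder: 0.4 kg; chocolate chips: 35.3 tbsp; cake flour: 126.7 g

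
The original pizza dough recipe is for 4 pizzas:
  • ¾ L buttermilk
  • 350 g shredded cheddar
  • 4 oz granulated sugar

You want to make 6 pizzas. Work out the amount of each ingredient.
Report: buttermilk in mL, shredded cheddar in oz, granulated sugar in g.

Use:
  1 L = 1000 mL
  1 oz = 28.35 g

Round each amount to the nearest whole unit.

buttermilk: 1125 mL; shredded cheddar: 19 oz; granulated sugar: 170 g

Scaling factor: 6/4 = 3/2 = 1.5.
buttermilk: 0.75 L × 3/2 × 1000 mL/L = 1125 mL
shredded cheddar: 350 g × 3/2 ÷ 28.35 g/oz ≈ 19 oz
granulated sugar: 4 oz × 3/2 × 28.35 g/oz ≈ 170 g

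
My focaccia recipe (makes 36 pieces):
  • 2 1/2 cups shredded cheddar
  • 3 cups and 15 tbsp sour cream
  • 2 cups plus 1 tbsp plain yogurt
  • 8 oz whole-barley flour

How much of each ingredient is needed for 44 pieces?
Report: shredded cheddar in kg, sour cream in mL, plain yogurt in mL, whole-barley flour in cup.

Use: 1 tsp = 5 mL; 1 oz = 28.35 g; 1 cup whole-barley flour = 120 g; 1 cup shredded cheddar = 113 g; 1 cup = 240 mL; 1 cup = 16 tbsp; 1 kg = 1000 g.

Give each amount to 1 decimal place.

Scaling factor: 44/36 = 11/9.
shredded cheddar: 2.5 cup × 11/9 × 113 g/cup ÷ 1000 g/kg ≈ 0.3 kg
sour cream: (3 cup + 15 tbsp = 3.9375 cup) × 11/9 × 240 mL/cup = 1155.0 mL
plain yogurt: (2 cup + 1 tbsp = 2.0625 cup) × 11/9 × 240 mL/cup = 605.0 mL
whole-barley flour: 8 oz × 11/9 × 28.35 g/oz ÷ 120 g/cup ≈ 2.3 cup

shredded cheddar: 0.3 kg; sour cream: 1155.0 mL; plain yogurt: 605.0 mL; whole-barley flour: 2.3 cup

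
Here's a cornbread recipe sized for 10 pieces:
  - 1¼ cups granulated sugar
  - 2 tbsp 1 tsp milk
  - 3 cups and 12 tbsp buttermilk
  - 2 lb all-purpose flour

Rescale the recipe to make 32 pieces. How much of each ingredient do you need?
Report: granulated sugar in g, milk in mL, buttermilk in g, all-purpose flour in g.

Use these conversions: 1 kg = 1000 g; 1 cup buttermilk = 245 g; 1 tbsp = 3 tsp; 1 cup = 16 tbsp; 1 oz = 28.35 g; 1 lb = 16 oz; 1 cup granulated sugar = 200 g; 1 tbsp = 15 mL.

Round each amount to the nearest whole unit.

Scaling factor: 32/10 = 16/5 = 3.2.
granulated sugar: 1.25 cup × 16/5 × 200 g/cup = 800 g
milk: (2 tbsp + 1 tsp = 7/3 tbsp) × 16/5 × 15 mL/tbsp = 112 mL
buttermilk: (3 cup + 12 tbsp = 3.75 cup) × 16/5 × 245 g/cup = 2940 g
all-purpose flour: 2 lb × 16/5 × 16 oz/lb × 28.35 g/oz ≈ 2903 g

granulated sugar: 800 g; milk: 112 mL; buttermilk: 2940 g; all-purpose flour: 2903 g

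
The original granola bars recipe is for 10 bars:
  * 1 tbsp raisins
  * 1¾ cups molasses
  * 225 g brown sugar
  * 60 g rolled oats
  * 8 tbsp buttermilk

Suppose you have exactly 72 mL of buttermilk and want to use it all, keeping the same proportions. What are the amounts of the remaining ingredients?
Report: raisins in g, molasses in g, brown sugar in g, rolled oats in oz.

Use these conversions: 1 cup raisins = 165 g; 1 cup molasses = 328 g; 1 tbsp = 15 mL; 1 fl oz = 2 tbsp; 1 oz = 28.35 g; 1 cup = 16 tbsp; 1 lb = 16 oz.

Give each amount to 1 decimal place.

raisins: 6.2 g; molasses: 344.4 g; brown sugar: 135.0 g; rolled oats: 1.3 oz

The original recipe has 120 mL of buttermilk, so the scaling factor is 72 ÷ 120 = 3/5 = 0.6.
raisins: 1 tbsp × 3/5 ÷ 16 tbsp/cup × 165 g/cup ≈ 6.2 g
molasses: 1.75 cup × 3/5 × 328 g/cup = 344.4 g
brown sugar: 225 g × 3/5 = 135.0 g
rolled oats: 60 g × 3/5 ÷ 28.35 g/oz ≈ 1.3 oz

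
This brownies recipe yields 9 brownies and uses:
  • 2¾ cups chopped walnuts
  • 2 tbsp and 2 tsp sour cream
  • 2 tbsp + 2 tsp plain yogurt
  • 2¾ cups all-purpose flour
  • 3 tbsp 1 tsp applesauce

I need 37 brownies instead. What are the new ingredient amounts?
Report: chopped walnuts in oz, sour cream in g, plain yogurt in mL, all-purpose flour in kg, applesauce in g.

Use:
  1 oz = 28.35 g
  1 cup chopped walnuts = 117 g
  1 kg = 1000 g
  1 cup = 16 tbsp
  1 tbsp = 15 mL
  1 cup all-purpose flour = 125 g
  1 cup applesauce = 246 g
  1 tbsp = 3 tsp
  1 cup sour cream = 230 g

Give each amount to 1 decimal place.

chopped walnuts: 46.7 oz; sour cream: 157.6 g; plain yogurt: 164.4 mL; all-purpose flour: 1.4 kg; applesauce: 210.7 g

Scaling factor: 37/9.
chopped walnuts: 2.75 cup × 37/9 × 117 g/cup ÷ 28.35 g/oz ≈ 46.7 oz
sour cream: (2 tbsp + 2 tsp = 8/3 tbsp) × 37/9 ÷ 16 tbsp/cup × 230 g/cup ≈ 157.6 g
plain yogurt: (2 tbsp + 2 tsp = 8/3 tbsp) × 37/9 × 15 mL/tbsp ≈ 164.4 mL
all-purpose flour: 2.75 cup × 37/9 × 125 g/cup ÷ 1000 g/kg ≈ 1.4 kg
applesauce: (3 tbsp + 1 tsp = 10/3 tbsp) × 37/9 ÷ 16 tbsp/cup × 246 g/cup ≈ 210.7 g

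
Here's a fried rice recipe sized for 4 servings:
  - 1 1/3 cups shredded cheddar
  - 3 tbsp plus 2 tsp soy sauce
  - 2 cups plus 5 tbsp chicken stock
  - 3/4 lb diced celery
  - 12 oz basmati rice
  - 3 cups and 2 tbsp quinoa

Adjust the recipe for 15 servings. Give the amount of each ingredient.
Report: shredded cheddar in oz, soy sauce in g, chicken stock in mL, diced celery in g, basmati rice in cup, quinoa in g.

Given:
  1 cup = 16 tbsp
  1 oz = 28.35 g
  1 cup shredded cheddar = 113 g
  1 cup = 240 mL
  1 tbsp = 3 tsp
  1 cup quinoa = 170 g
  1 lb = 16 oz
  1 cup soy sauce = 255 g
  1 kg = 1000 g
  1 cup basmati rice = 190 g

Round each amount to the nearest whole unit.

Scaling factor: 15/4 = 3.75.
shredded cheddar: 4/3 cup × 15/4 × 113 g/cup ÷ 28.35 g/oz ≈ 20 oz
soy sauce: (3 tbsp + 2 tsp = 11/3 tbsp) × 15/4 ÷ 16 tbsp/cup × 255 g/cup ≈ 219 g
chicken stock: (2 cup + 5 tbsp = 2.3125 cup) × 15/4 × 240 mL/cup ≈ 2081 mL
diced celery: 0.75 lb × 15/4 × 16 oz/lb × 28.35 g/oz ≈ 1276 g
basmati rice: 12 oz × 15/4 × 28.35 g/oz ÷ 190 g/cup ≈ 7 cup
quinoa: (3 cup + 2 tbsp = 3.125 cup) × 15/4 × 170 g/cup ≈ 1992 g

shredded cheddar: 20 oz; soy sauce: 219 g; chicken stock: 2081 mL; diced celery: 1276 g; basmati rice: 7 cup; quinoa: 1992 g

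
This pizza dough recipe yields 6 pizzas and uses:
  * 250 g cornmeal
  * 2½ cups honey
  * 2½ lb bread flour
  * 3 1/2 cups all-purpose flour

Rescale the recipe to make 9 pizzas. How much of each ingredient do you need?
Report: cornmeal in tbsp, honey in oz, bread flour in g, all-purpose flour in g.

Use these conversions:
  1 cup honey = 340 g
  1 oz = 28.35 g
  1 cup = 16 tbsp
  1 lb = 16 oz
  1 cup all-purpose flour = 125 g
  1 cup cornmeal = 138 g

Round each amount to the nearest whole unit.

cornmeal: 43 tbsp; honey: 45 oz; bread flour: 1701 g; all-purpose flour: 656 g

Scaling factor: 9/6 = 3/2 = 1.5.
cornmeal: 250 g × 3/2 ÷ 138 g/cup × 16 tbsp/cup ≈ 43 tbsp
honey: 2.5 cup × 3/2 × 340 g/cup ÷ 28.35 g/oz ≈ 45 oz
bread flour: 2.5 lb × 3/2 × 16 oz/lb × 28.35 g/oz = 1701 g
all-purpose flour: 3.5 cup × 3/2 × 125 g/cup ≈ 656 g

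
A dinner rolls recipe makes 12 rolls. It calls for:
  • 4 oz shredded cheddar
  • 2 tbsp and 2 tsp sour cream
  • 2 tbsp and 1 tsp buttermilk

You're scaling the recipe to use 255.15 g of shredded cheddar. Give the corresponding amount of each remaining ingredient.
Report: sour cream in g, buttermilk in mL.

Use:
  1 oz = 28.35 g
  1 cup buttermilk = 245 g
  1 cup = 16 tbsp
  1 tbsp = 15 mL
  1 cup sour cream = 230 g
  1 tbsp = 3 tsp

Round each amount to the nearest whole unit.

sour cream: 86 g; buttermilk: 79 mL

The original recipe has 113.4 g of shredded cheddar, so the scaling factor is 255.15 ÷ 113.4 = 9/4 = 2.25.
sour cream: (2 tbsp + 2 tsp = 8/3 tbsp) × 9/4 ÷ 16 tbsp/cup × 230 g/cup ≈ 86 g
buttermilk: (2 tbsp + 1 tsp = 7/3 tbsp) × 9/4 × 15 mL/tbsp ≈ 79 mL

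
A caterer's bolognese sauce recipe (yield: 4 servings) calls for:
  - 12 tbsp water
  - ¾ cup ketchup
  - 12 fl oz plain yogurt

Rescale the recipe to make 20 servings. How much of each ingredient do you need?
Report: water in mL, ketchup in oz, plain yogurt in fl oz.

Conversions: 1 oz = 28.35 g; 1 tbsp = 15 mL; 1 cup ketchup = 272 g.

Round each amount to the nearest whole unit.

Scaling factor: 20/4 = 5.
water: 12 tbsp × 5 × 15 mL/tbsp = 900 mL
ketchup: 0.75 cup × 5 × 272 g/cup ÷ 28.35 g/oz ≈ 36 oz
plain yogurt: 12 fl oz × 5 = 60 fl oz

water: 900 mL; ketchup: 36 oz; plain yogurt: 60 fl oz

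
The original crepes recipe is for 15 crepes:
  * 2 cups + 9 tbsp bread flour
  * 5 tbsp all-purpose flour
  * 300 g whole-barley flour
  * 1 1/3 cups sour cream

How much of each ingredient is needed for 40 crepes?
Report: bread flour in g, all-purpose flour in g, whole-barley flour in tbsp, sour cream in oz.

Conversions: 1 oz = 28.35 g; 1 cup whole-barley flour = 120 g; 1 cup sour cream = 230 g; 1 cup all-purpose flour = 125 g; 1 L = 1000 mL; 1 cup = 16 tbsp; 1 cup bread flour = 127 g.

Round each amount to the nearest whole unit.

Scaling factor: 40/15 = 8/3.
bread flour: (2 cup + 9 tbsp = 2.5625 cup) × 8/3 × 127 g/cup ≈ 868 g
all-purpose flour: 5 tbsp × 8/3 ÷ 16 tbsp/cup × 125 g/cup ≈ 104 g
whole-barley flour: 300 g × 8/3 ÷ 120 g/cup × 16 tbsp/cup ≈ 107 tbsp
sour cream: 4/3 cup × 8/3 × 230 g/cup ÷ 28.35 g/oz ≈ 29 oz

bread flour: 868 g; all-purpose flour: 104 g; whole-barley flour: 107 tbsp; sour cream: 29 oz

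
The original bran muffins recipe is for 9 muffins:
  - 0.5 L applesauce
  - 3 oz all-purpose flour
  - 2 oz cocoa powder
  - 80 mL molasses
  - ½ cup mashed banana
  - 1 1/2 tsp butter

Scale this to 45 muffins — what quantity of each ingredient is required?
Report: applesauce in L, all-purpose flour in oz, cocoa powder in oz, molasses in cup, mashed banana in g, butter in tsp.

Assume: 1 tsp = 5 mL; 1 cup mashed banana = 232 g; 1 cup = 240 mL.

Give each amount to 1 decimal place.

Scaling factor: 45/9 = 5.
applesauce: 0.5 L × 5 = 2.5 L
all-purpose flour: 3 oz × 5 = 15.0 oz
cocoa powder: 2 oz × 5 = 10.0 oz
molasses: 80 mL × 5 ÷ 240 mL/cup ≈ 1.7 cup
mashed banana: 0.5 cup × 5 × 232 g/cup = 580.0 g
butter: 1.5 tsp × 5 = 7.5 tsp

applesauce: 2.5 L; all-purpose flour: 15.0 oz; cocoa powder: 10.0 oz; molasses: 1.7 cup; mashed banana: 580.0 g; butter: 7.5 tsp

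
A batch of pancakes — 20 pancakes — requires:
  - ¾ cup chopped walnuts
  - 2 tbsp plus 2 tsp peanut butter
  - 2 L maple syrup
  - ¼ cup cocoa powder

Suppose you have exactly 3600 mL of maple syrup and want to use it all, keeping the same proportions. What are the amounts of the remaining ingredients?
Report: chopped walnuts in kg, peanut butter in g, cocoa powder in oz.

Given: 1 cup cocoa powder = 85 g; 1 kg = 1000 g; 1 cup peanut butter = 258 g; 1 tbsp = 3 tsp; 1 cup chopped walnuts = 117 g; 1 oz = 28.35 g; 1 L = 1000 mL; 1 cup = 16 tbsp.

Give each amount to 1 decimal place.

The original recipe has 2000 mL of maple syrup, so the scaling factor is 3600 ÷ 2000 = 9/5 = 1.8.
chopped walnuts: 0.75 cup × 9/5 × 117 g/cup ÷ 1000 g/kg ≈ 0.2 kg
peanut butter: (2 tbsp + 2 tsp = 8/3 tbsp) × 9/5 ÷ 16 tbsp/cup × 258 g/cup = 77.4 g
cocoa powder: 0.25 cup × 9/5 × 85 g/cup ÷ 28.35 g/oz ≈ 1.3 oz

chopped walnuts: 0.2 kg; peanut butter: 77.4 g; cocoa powder: 1.3 oz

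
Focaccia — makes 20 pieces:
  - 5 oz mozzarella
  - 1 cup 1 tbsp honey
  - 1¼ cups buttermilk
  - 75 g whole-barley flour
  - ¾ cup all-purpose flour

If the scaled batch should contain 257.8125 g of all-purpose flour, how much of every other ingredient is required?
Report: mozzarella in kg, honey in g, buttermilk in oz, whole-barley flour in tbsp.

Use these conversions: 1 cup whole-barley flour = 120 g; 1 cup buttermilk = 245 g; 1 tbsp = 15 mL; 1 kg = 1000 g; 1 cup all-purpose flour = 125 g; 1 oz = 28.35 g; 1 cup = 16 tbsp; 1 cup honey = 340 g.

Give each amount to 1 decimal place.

The original recipe has 93.75 g of all-purpose flour, so the scaling factor is 257.8125 ÷ 93.75 = 11/4 = 2.75.
mozzarella: 5 oz × 11/4 × 28.35 g/oz ÷ 1000 g/kg ≈ 0.4 kg
honey: (1 cup + 1 tbsp = 1.0625 cup) × 11/4 × 340 g/cup ≈ 993.4 g
buttermilk: 1.25 cup × 11/4 × 245 g/cup ÷ 28.35 g/oz ≈ 29.7 oz
whole-barley flour: 75 g × 11/4 ÷ 120 g/cup × 16 tbsp/cup = 27.5 tbsp

mozzarella: 0.4 kg; honey: 993.4 g; buttermilk: 29.7 oz; whole-barley flour: 27.5 tbsp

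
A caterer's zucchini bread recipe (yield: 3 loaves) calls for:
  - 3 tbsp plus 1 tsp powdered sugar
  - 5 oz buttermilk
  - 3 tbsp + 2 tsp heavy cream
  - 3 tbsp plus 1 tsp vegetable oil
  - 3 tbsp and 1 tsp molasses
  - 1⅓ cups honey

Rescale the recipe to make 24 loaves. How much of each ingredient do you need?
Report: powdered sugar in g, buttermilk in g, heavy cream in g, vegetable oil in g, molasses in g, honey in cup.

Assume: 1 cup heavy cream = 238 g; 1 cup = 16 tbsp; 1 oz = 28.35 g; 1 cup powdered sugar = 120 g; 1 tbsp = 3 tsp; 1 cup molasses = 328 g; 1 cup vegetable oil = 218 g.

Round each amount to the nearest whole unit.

powdered sugar: 200 g; buttermilk: 1134 g; heavy cream: 436 g; vegetable oil: 363 g; molasses: 547 g; honey: 11 cup

Scaling factor: 24/3 = 8.
powdered sugar: (3 tbsp + 1 tsp = 10/3 tbsp) × 8 ÷ 16 tbsp/cup × 120 g/cup = 200 g
buttermilk: 5 oz × 8 × 28.35 g/oz = 1134 g
heavy cream: (3 tbsp + 2 tsp = 11/3 tbsp) × 8 ÷ 16 tbsp/cup × 238 g/cup ≈ 436 g
vegetable oil: (3 tbsp + 1 tsp = 10/3 tbsp) × 8 ÷ 16 tbsp/cup × 218 g/cup ≈ 363 g
molasses: (3 tbsp + 1 tsp = 10/3 tbsp) × 8 ÷ 16 tbsp/cup × 328 g/cup ≈ 547 g
honey: 4/3 cup × 8 ≈ 11 cup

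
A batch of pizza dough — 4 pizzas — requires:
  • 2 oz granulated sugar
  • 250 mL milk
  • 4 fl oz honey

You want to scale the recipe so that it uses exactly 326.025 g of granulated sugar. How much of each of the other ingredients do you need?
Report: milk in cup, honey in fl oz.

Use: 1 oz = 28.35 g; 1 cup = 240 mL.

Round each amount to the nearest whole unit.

milk: 6 cup; honey: 23 fl oz

The original recipe has 56.7 g of granulated sugar, so the scaling factor is 326.025 ÷ 56.7 = 23/4 = 5.75.
milk: 250 mL × 23/4 ÷ 240 mL/cup ≈ 6 cup
honey: 4 fl oz × 23/4 = 23 fl oz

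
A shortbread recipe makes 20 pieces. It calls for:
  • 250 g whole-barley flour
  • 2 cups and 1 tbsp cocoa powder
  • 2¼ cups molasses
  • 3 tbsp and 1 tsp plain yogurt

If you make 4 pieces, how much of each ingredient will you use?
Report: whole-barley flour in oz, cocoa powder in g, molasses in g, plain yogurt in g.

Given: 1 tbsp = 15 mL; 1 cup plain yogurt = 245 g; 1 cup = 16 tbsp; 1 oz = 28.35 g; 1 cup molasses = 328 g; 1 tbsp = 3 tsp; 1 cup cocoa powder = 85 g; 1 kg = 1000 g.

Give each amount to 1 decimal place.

whole-barley flour: 1.8 oz; cocoa powder: 35.1 g; molasses: 147.6 g; plain yogurt: 10.2 g

Scaling factor: 4/20 = 1/5 = 0.2.
whole-barley flour: 250 g × 1/5 ÷ 28.35 g/oz ≈ 1.8 oz
cocoa powder: (2 cup + 1 tbsp = 2.0625 cup) × 1/5 × 85 g/cup ≈ 35.1 g
molasses: 2.25 cup × 1/5 × 328 g/cup = 147.6 g
plain yogurt: (3 tbsp + 1 tsp = 10/3 tbsp) × 1/5 ÷ 16 tbsp/cup × 245 g/cup ≈ 10.2 g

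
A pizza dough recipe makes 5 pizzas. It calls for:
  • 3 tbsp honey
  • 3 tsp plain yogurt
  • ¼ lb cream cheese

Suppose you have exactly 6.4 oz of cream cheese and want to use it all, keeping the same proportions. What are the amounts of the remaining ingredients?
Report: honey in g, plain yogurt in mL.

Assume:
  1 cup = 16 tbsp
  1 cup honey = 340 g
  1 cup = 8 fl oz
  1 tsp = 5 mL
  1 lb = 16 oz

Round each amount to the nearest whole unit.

The original recipe has 4 oz of cream cheese, so the scaling factor is 6.4 ÷ 4 = 8/5 = 1.6.
honey: 3 tbsp × 8/5 ÷ 16 tbsp/cup × 340 g/cup = 102 g
plain yogurt: 3 tsp × 8/5 × 5 mL/tsp = 24 mL

honey: 102 g; plain yogurt: 24 mL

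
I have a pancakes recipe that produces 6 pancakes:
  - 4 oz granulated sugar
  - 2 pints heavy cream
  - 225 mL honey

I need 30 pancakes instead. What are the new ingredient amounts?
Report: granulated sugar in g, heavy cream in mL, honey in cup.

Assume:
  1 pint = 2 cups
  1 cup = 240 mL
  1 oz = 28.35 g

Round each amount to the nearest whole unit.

granulated sugar: 567 g; heavy cream: 4800 mL; honey: 5 cup

Scaling factor: 30/6 = 5.
granulated sugar: 4 oz × 5 × 28.35 g/oz = 567 g
heavy cream: 2 pint × 5 × 2 cup/pint × 240 mL/cup = 4800 mL
honey: 225 mL × 5 ÷ 240 mL/cup ≈ 5 cup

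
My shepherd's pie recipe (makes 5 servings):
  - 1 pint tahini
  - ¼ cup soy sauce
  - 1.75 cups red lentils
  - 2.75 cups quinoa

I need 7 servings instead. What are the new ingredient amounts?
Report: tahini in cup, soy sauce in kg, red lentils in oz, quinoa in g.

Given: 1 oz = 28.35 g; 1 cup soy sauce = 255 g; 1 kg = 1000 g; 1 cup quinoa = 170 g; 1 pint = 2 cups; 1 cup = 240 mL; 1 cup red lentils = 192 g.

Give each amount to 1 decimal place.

tahini: 2.8 cup; soy sauce: 0.1 kg; red lentils: 16.6 oz; quinoa: 654.5 g

Scaling factor: 7/5 = 1.4.
tahini: 1 pint × 7/5 × 2 cup/pint = 2.8 cup
soy sauce: 0.25 cup × 7/5 × 255 g/cup ÷ 1000 g/kg ≈ 0.1 kg
red lentils: 1.75 cup × 7/5 × 192 g/cup ÷ 28.35 g/oz ≈ 16.6 oz
quinoa: 2.75 cup × 7/5 × 170 g/cup = 654.5 g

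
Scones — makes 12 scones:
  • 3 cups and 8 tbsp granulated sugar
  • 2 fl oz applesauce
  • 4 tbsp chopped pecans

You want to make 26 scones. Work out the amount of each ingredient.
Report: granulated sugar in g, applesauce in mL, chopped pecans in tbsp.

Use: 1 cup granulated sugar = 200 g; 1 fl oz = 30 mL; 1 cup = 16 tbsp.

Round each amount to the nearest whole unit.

granulated sugar: 1517 g; applesauce: 130 mL; chopped pecans: 9 tbsp

Scaling factor: 26/12 = 13/6.
granulated sugar: (3 cup + 8 tbsp = 3.5 cup) × 13/6 × 200 g/cup ≈ 1517 g
applesauce: 2 fl oz × 13/6 × 30 mL/fl oz = 130 mL
chopped pecans: 4 tbsp × 13/6 ≈ 9 tbsp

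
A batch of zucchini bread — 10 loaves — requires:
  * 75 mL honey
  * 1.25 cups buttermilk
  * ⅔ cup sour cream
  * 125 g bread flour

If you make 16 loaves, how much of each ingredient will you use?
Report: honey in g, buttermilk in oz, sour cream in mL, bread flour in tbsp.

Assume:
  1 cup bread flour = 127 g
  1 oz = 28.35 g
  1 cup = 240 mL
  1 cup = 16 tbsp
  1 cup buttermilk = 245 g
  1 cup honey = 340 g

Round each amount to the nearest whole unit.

honey: 170 g; buttermilk: 17 oz; sour cream: 256 mL; bread flour: 25 tbsp

Scaling factor: 16/10 = 8/5 = 1.6.
honey: 75 mL × 8/5 ÷ 240 mL/cup × 340 g/cup = 170 g
buttermilk: 1.25 cup × 8/5 × 245 g/cup ÷ 28.35 g/oz ≈ 17 oz
sour cream: 2/3 cup × 8/5 × 240 mL/cup = 256 mL
bread flour: 125 g × 8/5 ÷ 127 g/cup × 16 tbsp/cup ≈ 25 tbsp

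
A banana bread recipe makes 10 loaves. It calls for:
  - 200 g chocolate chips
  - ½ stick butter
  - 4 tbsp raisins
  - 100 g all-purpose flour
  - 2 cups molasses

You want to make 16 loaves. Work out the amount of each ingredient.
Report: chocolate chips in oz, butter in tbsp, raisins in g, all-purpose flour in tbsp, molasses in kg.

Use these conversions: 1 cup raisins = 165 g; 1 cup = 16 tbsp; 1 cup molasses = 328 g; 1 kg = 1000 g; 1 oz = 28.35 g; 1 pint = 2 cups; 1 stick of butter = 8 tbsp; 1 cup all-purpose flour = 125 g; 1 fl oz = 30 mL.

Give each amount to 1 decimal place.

chocolate chips: 11.3 oz; butter: 6.4 tbsp; raisins: 66.0 g; all-purpose flour: 20.5 tbsp; molasses: 1.0 kg

Scaling factor: 16/10 = 8/5 = 1.6.
chocolate chips: 200 g × 8/5 ÷ 28.35 g/oz ≈ 11.3 oz
butter: 0.5 stick × 8/5 × 8 tbsp/stick = 6.4 tbsp
raisins: 4 tbsp × 8/5 ÷ 16 tbsp/cup × 165 g/cup = 66.0 g
all-purpose flour: 100 g × 8/5 ÷ 125 g/cup × 16 tbsp/cup ≈ 20.5 tbsp
molasses: 2 cup × 8/5 × 328 g/cup ÷ 1000 g/kg ≈ 1.0 kg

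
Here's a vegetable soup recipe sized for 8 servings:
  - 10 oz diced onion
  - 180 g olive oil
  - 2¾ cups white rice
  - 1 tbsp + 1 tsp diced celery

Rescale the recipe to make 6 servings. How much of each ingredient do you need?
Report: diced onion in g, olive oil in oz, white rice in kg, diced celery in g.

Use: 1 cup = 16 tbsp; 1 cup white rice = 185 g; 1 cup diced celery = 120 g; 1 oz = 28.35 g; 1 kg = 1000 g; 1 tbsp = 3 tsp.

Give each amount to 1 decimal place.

diced onion: 212.6 g; olive oil: 4.8 oz; white rice: 0.4 kg; diced celery: 7.5 g

Scaling factor: 6/8 = 3/4 = 0.75.
diced onion: 10 oz × 3/4 × 28.35 g/oz ≈ 212.6 g
olive oil: 180 g × 3/4 ÷ 28.35 g/oz ≈ 4.8 oz
white rice: 2.75 cup × 3/4 × 185 g/cup ÷ 1000 g/kg ≈ 0.4 kg
diced celery: (1 tbsp + 1 tsp = 4/3 tbsp) × 3/4 ÷ 16 tbsp/cup × 120 g/cup = 7.5 g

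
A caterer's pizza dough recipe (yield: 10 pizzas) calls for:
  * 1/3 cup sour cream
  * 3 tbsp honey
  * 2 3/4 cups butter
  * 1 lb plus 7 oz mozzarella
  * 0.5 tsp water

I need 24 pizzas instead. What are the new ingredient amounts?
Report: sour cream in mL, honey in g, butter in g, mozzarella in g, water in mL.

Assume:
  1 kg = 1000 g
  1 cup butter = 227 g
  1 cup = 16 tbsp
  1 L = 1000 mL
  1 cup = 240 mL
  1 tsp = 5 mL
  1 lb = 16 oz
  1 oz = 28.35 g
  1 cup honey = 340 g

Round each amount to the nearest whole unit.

sour cream: 192 mL; honey: 153 g; butter: 1498 g; mozzarella: 1565 g; water: 6 mL

Scaling factor: 24/10 = 12/5 = 2.4.
sour cream: 1/3 cup × 12/5 × 240 mL/cup = 192 mL
honey: 3 tbsp × 12/5 ÷ 16 tbsp/cup × 340 g/cup = 153 g
butter: 2.75 cup × 12/5 × 227 g/cup ≈ 1498 g
mozzarella: (1 lb + 7 oz = 1.4375 lb) × 12/5 × 16 oz/lb × 28.35 g/oz ≈ 1565 g
water: 0.5 tsp × 12/5 × 5 mL/tsp = 6 mL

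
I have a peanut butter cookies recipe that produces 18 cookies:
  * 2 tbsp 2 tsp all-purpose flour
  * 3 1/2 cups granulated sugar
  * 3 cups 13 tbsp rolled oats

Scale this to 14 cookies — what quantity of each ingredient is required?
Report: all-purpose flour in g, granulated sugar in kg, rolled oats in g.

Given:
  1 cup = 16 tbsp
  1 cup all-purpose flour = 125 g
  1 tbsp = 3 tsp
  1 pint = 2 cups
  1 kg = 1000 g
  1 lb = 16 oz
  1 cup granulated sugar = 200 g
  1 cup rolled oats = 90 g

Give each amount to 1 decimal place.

Scaling factor: 14/18 = 7/9.
all-purpose flour: (2 tbsp + 2 tsp = 8/3 tbsp) × 7/9 ÷ 16 tbsp/cup × 125 g/cup ≈ 16.2 g
granulated sugar: 3.5 cup × 7/9 × 200 g/cup ÷ 1000 g/kg ≈ 0.5 kg
rolled oats: (3 cup + 13 tbsp = 3.8125 cup) × 7/9 × 90 g/cup ≈ 266.9 g

all-purpose flour: 16.2 g; granulated sugar: 0.5 kg; rolled oats: 266.9 g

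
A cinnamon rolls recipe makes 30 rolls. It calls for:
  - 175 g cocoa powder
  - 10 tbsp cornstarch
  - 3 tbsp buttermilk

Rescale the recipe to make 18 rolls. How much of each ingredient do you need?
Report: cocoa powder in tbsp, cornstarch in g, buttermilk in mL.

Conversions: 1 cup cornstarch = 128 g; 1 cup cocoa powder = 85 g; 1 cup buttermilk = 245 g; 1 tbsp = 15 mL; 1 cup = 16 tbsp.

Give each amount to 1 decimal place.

Scaling factor: 18/30 = 3/5 = 0.6.
cocoa powder: 175 g × 3/5 ÷ 85 g/cup × 16 tbsp/cup ≈ 19.8 tbsp
cornstarch: 10 tbsp × 3/5 ÷ 16 tbsp/cup × 128 g/cup = 48.0 g
buttermilk: 3 tbsp × 3/5 × 15 mL/tbsp = 27.0 mL

cocoa powder: 19.8 tbsp; cornstarch: 48.0 g; buttermilk: 27.0 mL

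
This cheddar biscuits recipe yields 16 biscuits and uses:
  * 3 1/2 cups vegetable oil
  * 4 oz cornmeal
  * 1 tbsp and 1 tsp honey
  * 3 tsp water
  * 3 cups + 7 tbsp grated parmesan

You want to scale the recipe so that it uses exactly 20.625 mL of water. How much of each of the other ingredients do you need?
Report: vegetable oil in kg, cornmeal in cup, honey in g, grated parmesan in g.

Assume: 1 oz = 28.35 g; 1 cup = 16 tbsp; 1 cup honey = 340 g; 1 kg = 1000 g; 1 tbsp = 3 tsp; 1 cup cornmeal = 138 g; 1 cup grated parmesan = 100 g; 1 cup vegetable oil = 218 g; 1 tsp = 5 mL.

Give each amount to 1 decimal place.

vegetable oil: 1.0 kg; cornmeal: 1.1 cup; honey: 39.0 g; grated parmesan: 472.7 g

The original recipe has 15 mL of water, so the scaling factor is 20.625 ÷ 15 = 11/8 = 1.375.
vegetable oil: 3.5 cup × 11/8 × 218 g/cup ÷ 1000 g/kg ≈ 1.0 kg
cornmeal: 4 oz × 11/8 × 28.35 g/oz ÷ 138 g/cup ≈ 1.1 cup
honey: (1 tbsp + 1 tsp = 4/3 tbsp) × 11/8 ÷ 16 tbsp/cup × 340 g/cup ≈ 39.0 g
grated parmesan: (3 cup + 7 tbsp = 3.4375 cup) × 11/8 × 100 g/cup ≈ 472.7 g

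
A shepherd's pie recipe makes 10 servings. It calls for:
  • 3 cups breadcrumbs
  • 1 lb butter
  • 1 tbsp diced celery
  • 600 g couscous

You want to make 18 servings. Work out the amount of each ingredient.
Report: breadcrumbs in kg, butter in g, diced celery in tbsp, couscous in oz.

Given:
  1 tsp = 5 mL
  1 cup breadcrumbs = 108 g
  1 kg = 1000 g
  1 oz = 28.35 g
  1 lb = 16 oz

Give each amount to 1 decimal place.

breadcrumbs: 0.6 kg; butter: 816.5 g; diced celery: 1.8 tbsp; couscous: 38.1 oz

Scaling factor: 18/10 = 9/5 = 1.8.
breadcrumbs: 3 cup × 9/5 × 108 g/cup ÷ 1000 g/kg ≈ 0.6 kg
butter: 1 lb × 9/5 × 16 oz/lb × 28.35 g/oz ≈ 816.5 g
diced celery: 1 tbsp × 9/5 = 1.8 tbsp
couscous: 600 g × 9/5 ÷ 28.35 g/oz ≈ 38.1 oz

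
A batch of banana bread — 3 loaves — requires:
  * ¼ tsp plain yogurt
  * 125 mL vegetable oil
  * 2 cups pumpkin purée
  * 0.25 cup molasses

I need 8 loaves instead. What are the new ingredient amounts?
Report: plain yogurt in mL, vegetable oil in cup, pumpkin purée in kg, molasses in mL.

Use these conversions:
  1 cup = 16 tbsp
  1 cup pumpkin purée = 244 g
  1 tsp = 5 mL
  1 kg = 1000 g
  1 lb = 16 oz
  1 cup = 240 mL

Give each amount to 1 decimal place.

Scaling factor: 8/3.
plain yogurt: 0.25 tsp × 8/3 × 5 mL/tsp ≈ 3.3 mL
vegetable oil: 125 mL × 8/3 ÷ 240 mL/cup ≈ 1.4 cup
pumpkin purée: 2 cup × 8/3 × 244 g/cup ÷ 1000 g/kg ≈ 1.3 kg
molasses: 0.25 cup × 8/3 × 240 mL/cup = 160.0 mL

plain yogurt: 3.3 mL; vegetable oil: 1.4 cup; pumpkin purée: 1.3 kg; molasses: 160.0 mL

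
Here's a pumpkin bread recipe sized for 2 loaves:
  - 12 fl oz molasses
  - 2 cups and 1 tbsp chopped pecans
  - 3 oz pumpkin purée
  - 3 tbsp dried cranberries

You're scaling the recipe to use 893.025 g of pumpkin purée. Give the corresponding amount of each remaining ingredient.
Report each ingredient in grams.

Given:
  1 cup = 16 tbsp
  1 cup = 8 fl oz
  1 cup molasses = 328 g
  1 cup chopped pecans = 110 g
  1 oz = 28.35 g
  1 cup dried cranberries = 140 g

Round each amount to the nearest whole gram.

molasses: 5166 g; chopped pecans: 2382 g; dried cranberries: 276 g

The original recipe has 85.05 g of pumpkin purée, so the scaling factor is 893.025 ÷ 85.05 = 21/2 = 10.5.
molasses: 12 fl oz × 21/2 ÷ 8 fl oz/cup × 328 g/cup = 5166 g
chopped pecans: (2 cup + 1 tbsp = 2.0625 cup) × 21/2 × 110 g/cup ≈ 2382 g
dried cranberries: 3 tbsp × 21/2 ÷ 16 tbsp/cup × 140 g/cup ≈ 276 g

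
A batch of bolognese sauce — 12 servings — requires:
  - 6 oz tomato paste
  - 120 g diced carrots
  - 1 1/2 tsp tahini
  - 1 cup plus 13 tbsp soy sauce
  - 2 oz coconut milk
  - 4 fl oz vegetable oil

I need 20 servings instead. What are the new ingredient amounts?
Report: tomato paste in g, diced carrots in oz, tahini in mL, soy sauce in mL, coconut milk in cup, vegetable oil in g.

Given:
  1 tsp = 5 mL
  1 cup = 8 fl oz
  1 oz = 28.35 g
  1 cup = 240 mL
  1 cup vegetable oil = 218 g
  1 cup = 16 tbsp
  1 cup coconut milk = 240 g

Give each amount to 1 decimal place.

tomato paste: 283.5 g; diced carrots: 7.1 oz; tahini: 12.5 mL; soy sauce: 725.0 mL; coconut milk: 0.4 cup; vegetable oil: 181.7 g

Scaling factor: 20/12 = 5/3.
tomato paste: 6 oz × 5/3 × 28.35 g/oz = 283.5 g
diced carrots: 120 g × 5/3 ÷ 28.35 g/oz ≈ 7.1 oz
tahini: 1.5 tsp × 5/3 × 5 mL/tsp = 12.5 mL
soy sauce: (1 cup + 13 tbsp = 1.8125 cup) × 5/3 × 240 mL/cup = 725.0 mL
coconut milk: 2 oz × 5/3 × 28.35 g/oz ÷ 240 g/cup ≈ 0.4 cup
vegetable oil: 4 fl oz × 5/3 ÷ 8 fl oz/cup × 218 g/cup ≈ 181.7 g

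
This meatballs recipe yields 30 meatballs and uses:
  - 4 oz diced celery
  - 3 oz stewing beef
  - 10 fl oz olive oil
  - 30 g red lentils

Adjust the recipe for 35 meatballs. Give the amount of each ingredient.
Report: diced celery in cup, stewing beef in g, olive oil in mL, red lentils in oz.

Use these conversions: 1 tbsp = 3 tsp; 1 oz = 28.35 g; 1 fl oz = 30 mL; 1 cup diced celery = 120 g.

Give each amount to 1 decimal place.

Scaling factor: 35/30 = 7/6.
diced celery: 4 oz × 7/6 × 28.35 g/oz ÷ 120 g/cup ≈ 1.1 cup
stewing beef: 3 oz × 7/6 × 28.35 g/oz ≈ 99.2 g
olive oil: 10 fl oz × 7/6 × 30 mL/fl oz = 350.0 mL
red lentils: 30 g × 7/6 ÷ 28.35 g/oz ≈ 1.2 oz

diced celery: 1.1 cup; stewing beef: 99.2 g; olive oil: 350.0 mL; red lentils: 1.2 oz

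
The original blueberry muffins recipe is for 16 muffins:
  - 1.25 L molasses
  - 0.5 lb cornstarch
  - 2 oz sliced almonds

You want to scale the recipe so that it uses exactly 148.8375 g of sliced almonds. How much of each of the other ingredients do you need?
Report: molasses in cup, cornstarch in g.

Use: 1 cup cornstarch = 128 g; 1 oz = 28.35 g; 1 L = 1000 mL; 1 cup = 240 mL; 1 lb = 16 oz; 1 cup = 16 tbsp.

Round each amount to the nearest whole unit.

The original recipe has 56.7 g of sliced almonds, so the scaling factor is 148.8375 ÷ 56.7 = 21/8 = 2.625.
molasses: 1.25 L × 21/8 × 1000 mL/L ÷ 240 mL/cup ≈ 14 cup
cornstarch: 0.5 lb × 21/8 × 16 oz/lb × 28.35 g/oz ≈ 595 g

molasses: 14 cup; cornstarch: 595 g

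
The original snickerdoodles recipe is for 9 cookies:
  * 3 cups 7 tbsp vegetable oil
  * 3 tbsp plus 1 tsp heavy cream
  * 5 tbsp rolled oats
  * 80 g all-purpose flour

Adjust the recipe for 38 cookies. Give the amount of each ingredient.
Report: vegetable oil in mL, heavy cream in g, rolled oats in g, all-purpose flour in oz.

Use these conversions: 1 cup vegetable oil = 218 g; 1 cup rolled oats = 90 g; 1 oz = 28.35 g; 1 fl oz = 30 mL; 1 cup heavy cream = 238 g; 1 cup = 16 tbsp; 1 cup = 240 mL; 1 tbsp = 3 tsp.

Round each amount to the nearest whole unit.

Scaling factor: 38/9.
vegetable oil: (3 cup + 7 tbsp = 3.4375 cup) × 38/9 × 240 mL/cup ≈ 3483 mL
heavy cream: (3 tbsp + 1 tsp = 10/3 tbsp) × 38/9 ÷ 16 tbsp/cup × 238 g/cup ≈ 209 g
rolled oats: 5 tbsp × 38/9 ÷ 16 tbsp/cup × 90 g/cup ≈ 119 g
all-purpose flour: 80 g × 38/9 ÷ 28.35 g/oz ≈ 12 oz

vegetable oil: 3483 mL; heavy cream: 209 g; rolled oats: 119 g; all-purpose flour: 12 oz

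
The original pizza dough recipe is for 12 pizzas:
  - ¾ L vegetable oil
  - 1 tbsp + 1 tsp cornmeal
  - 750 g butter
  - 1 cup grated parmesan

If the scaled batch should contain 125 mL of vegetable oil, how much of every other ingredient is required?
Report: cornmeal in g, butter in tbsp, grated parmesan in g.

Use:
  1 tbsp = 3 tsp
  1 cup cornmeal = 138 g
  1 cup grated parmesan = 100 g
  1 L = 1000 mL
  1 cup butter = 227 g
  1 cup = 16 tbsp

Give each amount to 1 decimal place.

cornmeal: 1.9 g; butter: 8.8 tbsp; grated parmesan: 16.7 g

The original recipe has 750 mL of vegetable oil, so the scaling factor is 125 ÷ 750 = 1/6.
cornmeal: (1 tbsp + 1 tsp = 4/3 tbsp) × 1/6 ÷ 16 tbsp/cup × 138 g/cup ≈ 1.9 g
butter: 750 g × 1/6 ÷ 227 g/cup × 16 tbsp/cup ≈ 8.8 tbsp
grated parmesan: 1 cup × 1/6 × 100 g/cup ≈ 16.7 g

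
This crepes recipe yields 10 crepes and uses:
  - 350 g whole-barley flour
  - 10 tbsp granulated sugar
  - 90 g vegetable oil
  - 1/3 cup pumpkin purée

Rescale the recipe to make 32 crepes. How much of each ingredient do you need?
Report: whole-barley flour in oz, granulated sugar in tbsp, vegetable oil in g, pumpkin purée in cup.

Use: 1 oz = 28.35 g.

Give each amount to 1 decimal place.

Scaling factor: 32/10 = 16/5 = 3.2.
whole-barley flour: 350 g × 16/5 ÷ 28.35 g/oz ≈ 39.5 oz
granulated sugar: 10 tbsp × 16/5 = 32.0 tbsp
vegetable oil: 90 g × 16/5 = 288.0 g
pumpkin purée: 1/3 cup × 16/5 ≈ 1.1 cup

whole-barley flour: 39.5 oz; granulated sugar: 32.0 tbsp; vegetable oil: 288.0 g; pumpkin purée: 1.1 cup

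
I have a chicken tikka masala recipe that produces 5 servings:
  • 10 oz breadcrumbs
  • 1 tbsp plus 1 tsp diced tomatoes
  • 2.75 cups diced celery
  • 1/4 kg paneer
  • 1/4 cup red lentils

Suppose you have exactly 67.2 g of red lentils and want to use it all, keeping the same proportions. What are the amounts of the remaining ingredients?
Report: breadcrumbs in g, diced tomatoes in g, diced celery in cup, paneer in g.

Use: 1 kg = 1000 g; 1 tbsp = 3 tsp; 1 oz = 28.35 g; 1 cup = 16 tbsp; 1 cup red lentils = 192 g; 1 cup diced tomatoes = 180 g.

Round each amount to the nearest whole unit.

The original recipe has 48 g of red lentils, so the scaling factor is 67.2 ÷ 48 = 7/5 = 1.4.
breadcrumbs: 10 oz × 7/5 × 28.35 g/oz ≈ 397 g
diced tomatoes: (1 tbsp + 1 tsp = 4/3 tbsp) × 7/5 ÷ 16 tbsp/cup × 180 g/cup = 21 g
diced celery: 2.75 cup × 7/5 ≈ 4 cup
paneer: 0.25 kg × 7/5 × 1000 g/kg = 350 g

breadcrumbs: 397 g; diced tomatoes: 21 g; diced celery: 4 cup; paneer: 350 g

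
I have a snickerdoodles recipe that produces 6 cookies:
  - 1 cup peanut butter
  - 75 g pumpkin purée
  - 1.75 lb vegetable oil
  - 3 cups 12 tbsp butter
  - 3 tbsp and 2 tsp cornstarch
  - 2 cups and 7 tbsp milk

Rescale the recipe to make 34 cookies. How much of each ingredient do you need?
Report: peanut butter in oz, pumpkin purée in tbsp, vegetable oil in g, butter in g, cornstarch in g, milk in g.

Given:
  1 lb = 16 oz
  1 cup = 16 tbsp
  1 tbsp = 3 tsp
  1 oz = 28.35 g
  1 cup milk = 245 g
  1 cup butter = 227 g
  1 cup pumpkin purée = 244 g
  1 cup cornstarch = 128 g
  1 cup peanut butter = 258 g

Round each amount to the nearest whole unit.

Scaling factor: 34/6 = 17/3.
peanut butter: 1 cup × 17/3 × 258 g/cup ÷ 28.35 g/oz ≈ 52 oz
pumpkin purée: 75 g × 17/3 ÷ 244 g/cup × 16 tbsp/cup ≈ 28 tbsp
vegetable oil: 1.75 lb × 17/3 × 16 oz/lb × 28.35 g/oz ≈ 4498 g
butter: (3 cup + 12 tbsp = 3.75 cup) × 17/3 × 227 g/cup ≈ 4824 g
cornstarch: (3 tbsp + 2 tsp = 11/3 tbsp) × 17/3 ÷ 16 tbsp/cup × 128 g/cup ≈ 166 g
milk: (2 cup + 7 tbsp = 2.4375 cup) × 17/3 × 245 g/cup ≈ 3384 g

peanut butter: 52 oz; pumpkin purée: 28 tbsp; vegetable oil: 4498 g; butter: 4824 g; cornstarch: 166 g; milk: 3384 g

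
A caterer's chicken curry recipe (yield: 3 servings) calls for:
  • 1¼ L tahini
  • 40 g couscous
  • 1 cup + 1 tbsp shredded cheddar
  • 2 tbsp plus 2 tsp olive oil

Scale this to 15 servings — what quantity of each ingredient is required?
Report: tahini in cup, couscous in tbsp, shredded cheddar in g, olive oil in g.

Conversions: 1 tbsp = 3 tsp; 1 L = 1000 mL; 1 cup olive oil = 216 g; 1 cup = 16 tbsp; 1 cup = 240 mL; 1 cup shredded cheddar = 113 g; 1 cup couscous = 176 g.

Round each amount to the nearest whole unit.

tahini: 26 cup; couscous: 18 tbsp; shredded cheddar: 600 g; olive oil: 180 g

Scaling factor: 15/3 = 5.
tahini: 1.25 L × 5 × 1000 mL/L ÷ 240 mL/cup ≈ 26 cup
couscous: 40 g × 5 ÷ 176 g/cup × 16 tbsp/cup ≈ 18 tbsp
shredded cheddar: (1 cup + 1 tbsp = 1.0625 cup) × 5 × 113 g/cup ≈ 600 g
olive oil: (2 tbsp + 2 tsp = 8/3 tbsp) × 5 ÷ 16 tbsp/cup × 216 g/cup = 180 g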